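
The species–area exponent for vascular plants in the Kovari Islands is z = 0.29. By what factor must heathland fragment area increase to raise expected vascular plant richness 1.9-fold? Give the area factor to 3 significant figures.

(A₂/A₁)^0.29 = 1.9, so A₂/A₁ = 1.9^(1/0.29) = 1.9^3.448
ln(A₂/A₁) = ln 1.9 / 0.29 = 0.6419 / 0.29 = 2.2133
A₂/A₁ = e^2.2133 ≈ 9.146

9.15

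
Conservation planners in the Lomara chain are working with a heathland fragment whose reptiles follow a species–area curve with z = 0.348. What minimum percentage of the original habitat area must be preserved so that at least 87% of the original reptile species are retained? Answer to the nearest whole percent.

67%

Need (A_new/A_old)^0.348 = 0.87, so A_new/A_old = 0.87^(1/0.348) = 0.87^2.874
ln(A_new/A_old) = ln 0.87 / 0.348 = -0.1393 / 0.348 = -0.4002
A_new/A_old = e^-0.4002 ≈ 0.6702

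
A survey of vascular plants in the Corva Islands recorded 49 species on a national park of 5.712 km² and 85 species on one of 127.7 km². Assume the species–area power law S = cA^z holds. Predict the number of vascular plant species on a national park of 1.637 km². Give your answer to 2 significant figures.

39

z = ln(85/49) / ln(127.7/5.712) = 0.5508 / 3.1071 = 0.1773
c = 49 / 5.712^0.1773 = 49 / 1.362 = 35.98
S₃ = 35.98 × 1.637^0.1773 = 35.98 × 1.091 ≈ 39.26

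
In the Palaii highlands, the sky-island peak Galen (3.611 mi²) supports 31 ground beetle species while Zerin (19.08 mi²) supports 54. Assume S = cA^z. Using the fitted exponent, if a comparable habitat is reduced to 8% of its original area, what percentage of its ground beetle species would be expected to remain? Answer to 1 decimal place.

43.1%

z = ln(54/31) / ln(19.08/3.611) = 0.5550 / 1.6647 = 0.3334
S_new/S_old = (A_new/A_old)^z = 0.08^0.3334 = exp(0.3334 × -2.5257) = 0.4308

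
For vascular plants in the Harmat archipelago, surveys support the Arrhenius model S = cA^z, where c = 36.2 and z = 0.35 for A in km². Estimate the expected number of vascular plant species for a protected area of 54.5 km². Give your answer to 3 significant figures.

S = 36.2 × 54.5^0.35
ln S = ln 36.2 + 0.35 × ln 54.5 = 3.5891 + 0.35 × 3.9982 = 4.9884
S = e^4.9884 ≈ 146.7

147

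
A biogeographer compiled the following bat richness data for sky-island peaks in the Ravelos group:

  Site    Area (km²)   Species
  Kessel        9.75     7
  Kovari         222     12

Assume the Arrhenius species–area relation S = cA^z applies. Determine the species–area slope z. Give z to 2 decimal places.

0.17

Taking logs: ln S = ln c + z ln A, so z = (ln S₂ − ln S₁)/(ln A₂ − ln A₁).
z = ln(12/7) / ln(222/9.75) = ln(1.714) / ln(22.77) = 0.5390 / 3.1254 = 0.1725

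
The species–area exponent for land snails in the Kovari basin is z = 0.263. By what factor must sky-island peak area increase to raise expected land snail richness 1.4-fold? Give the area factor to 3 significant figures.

3.59

(A₂/A₁)^0.263 = 1.4, so A₂/A₁ = 1.4^(1/0.263) = 1.4^3.802
ln(A₂/A₁) = ln 1.4 / 0.263 = 0.3365 / 0.263 = 1.2794
A₂/A₁ = e^1.2794 ≈ 3.594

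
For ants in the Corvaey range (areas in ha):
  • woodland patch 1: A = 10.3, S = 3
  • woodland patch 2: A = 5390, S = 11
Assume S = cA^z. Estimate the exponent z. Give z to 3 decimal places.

0.208

Taking logs: ln S = ln c + z ln A, so z = (ln S₂ − ln S₁)/(ln A₂ − ln A₁).
z = ln(11/3) / ln(5390/10.3) = ln(3.667) / ln(523.3) = 1.2993 / 6.2602 = 0.2075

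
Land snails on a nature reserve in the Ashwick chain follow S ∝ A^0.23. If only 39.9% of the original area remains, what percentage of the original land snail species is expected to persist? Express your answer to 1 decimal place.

81.0%

S_new/S_old = (A_new/A_old)^z = 0.399^0.23
= exp(0.23 × ln 0.399) = exp(0.23 × -0.9188) = exp(-0.2113) ≈ 0.8095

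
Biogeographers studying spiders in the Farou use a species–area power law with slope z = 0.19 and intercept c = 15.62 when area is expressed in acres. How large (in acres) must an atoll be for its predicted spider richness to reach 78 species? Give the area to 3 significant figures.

4740 acres

78 = 15.62 × A^0.19  ⇒  A^0.19 = 78/15.62 = 4.994
ln A = ln(4.994) / 0.19 = 1.6082 / 0.19 = 8.4640
A = e^8.4640 ≈ 4741 acres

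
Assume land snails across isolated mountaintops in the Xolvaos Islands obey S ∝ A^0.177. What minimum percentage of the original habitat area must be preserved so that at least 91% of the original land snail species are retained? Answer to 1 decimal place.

58.7%

Need (A_new/A_old)^0.177 = 0.91, so A_new/A_old = 0.91^(1/0.177) = 0.91^5.65
ln(A_new/A_old) = ln 0.91 / 0.177 = -0.0943 / 0.177 = -0.5328
A_new/A_old = e^-0.5328 ≈ 0.5869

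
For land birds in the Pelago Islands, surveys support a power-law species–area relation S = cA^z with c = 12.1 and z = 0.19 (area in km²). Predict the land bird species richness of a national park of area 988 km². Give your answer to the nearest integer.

S = 12.1 × 988^0.19 = 12.1 × 3.707 ≈ 44.85

45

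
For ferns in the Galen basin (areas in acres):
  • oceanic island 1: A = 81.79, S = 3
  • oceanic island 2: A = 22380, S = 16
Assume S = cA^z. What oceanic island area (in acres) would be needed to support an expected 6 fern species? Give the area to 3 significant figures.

835 acres

z = ln(16/3) / ln(22380/81.79) = 1.6740 / 5.6118 = 0.2983
c = 3 / 81.79^0.2983 = 3 / 3.72 = 0.8064
A = (6/0.8064)^(1/0.2983) ⇒ ln A = ln(7.44)/0.2983 = 6.7278
A = e^6.7278 ≈ 835.3 acres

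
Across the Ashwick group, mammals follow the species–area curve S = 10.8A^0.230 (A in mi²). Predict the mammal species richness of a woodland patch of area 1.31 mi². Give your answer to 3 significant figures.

S = 10.8 × 1.31^0.23 = 10.8 × 1.064 ≈ 11.49

11.5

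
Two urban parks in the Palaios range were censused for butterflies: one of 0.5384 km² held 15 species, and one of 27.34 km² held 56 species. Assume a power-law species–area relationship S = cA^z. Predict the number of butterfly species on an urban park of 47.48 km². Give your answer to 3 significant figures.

z = ln(56/15) / ln(27.34/0.5384) = 1.3173 / 3.9275 = 0.3354
c = 15 / 0.5384^0.3354 = 15 / 0.8125 = 18.46
S₃ = 18.46 × 47.48^0.3354 = 18.46 × 3.65 ≈ 67.39

67.4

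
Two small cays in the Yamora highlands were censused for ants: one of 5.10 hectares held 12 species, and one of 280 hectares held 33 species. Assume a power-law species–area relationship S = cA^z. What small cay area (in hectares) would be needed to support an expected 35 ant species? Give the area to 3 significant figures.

z = ln(33/12) / ln(280/5.1) = 1.0116 / 4.0055 = 0.2525
c = 12 / 5.1^0.2525 = 12 / 1.509 = 7.952
A = (35/7.952)^(1/0.2525) ⇒ ln A = ln(4.401)/0.2525 = 5.8678
A = e^5.8678 ≈ 353.5 hectares

353 hectares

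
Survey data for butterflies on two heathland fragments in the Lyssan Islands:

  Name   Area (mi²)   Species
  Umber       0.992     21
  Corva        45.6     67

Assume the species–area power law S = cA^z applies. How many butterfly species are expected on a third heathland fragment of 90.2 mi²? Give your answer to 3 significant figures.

z = ln(67/21) / ln(45.6/0.992) = 1.1602 / 3.8279 = 0.3031
c = 21 / 0.992^0.3031 = 21 / 0.9976 = 21.05
S₃ = 21.05 × 90.2^0.3031 = 21.05 × 3.914 ≈ 82.39

82.4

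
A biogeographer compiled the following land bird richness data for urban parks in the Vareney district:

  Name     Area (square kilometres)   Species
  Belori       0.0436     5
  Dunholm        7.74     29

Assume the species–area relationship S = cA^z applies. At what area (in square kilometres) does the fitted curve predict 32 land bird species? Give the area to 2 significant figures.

z = ln(29/5) / ln(7.74/0.0436) = 1.7579 / 5.1791 = 0.3394
c = 5 / 0.0436^0.3394 = 5 / 0.3453 = 14.48
A = (32/14.48)^(1/0.3394) ⇒ ln A = ln(2.21)/0.3394 = 2.3364
A = e^2.3364 ≈ 10.34 square kilometres

10 square kilometres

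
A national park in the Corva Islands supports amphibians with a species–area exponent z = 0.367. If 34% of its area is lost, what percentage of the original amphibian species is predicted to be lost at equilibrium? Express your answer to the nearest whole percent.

S_new/S_old = (A_new/A_old)^z = 0.66^0.367
= exp(0.367 × ln 0.66) = exp(0.367 × -0.4155) = exp(-0.1525) ≈ 0.8586
Fraction lost = 1 − 0.8586 = 0.1414

14%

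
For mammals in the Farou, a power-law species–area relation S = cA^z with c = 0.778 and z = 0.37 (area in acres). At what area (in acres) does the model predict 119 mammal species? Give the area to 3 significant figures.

119 = 0.778 × A^0.37  ⇒  A^0.37 = 119/0.778 = 153
ln A = ln(153) / 0.37 = 5.0302 / 0.37 = 13.5950
A = e^13.5950 ≈ 802114 acres

802000 acres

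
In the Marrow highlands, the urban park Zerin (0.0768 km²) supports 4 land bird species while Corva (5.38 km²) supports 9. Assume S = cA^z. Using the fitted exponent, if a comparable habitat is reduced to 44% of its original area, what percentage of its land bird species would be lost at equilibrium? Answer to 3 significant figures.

z = ln(9/4) / ln(5.38/0.0768) = 0.8109 / 4.2492 = 0.1908
S_new/S_old = (A_new/A_old)^z = 0.44^0.1908 = exp(0.1908 × -0.8210) = 0.855
Fraction lost = 1 − 0.855 = 0.145

14.5%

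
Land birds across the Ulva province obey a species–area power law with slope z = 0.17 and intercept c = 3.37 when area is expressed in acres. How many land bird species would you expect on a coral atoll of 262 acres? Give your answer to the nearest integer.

S = 3.37 × 262^0.17
ln S = ln 3.37 + 0.17 × ln 262 = 1.2149 + 0.17 × 5.5683 = 2.1615
S = e^2.1615 ≈ 8.684

9 species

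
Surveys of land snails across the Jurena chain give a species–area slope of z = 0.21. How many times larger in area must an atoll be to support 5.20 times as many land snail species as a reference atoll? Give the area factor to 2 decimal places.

2567.67

(A₂/A₁)^0.21 = 5.2, so A₂/A₁ = 5.2^(1/0.21) = 5.2^4.762
ln(A₂/A₁) = ln 5.2 / 0.21 = 1.6487 / 0.21 = 7.8508
A₂/A₁ = e^7.8508 ≈ 2568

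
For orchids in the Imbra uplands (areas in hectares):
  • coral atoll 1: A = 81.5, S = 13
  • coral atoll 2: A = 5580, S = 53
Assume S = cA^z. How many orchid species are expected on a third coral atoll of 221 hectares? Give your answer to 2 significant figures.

z = ln(53/13) / ln(5580/81.5) = 1.4053 / 4.2263 = 0.3325
c = 13 / 81.5^0.3325 = 13 / 4.32 = 3.009
S₃ = 3.009 × 221^0.3325 = 3.009 × 6.019 ≈ 18.11

18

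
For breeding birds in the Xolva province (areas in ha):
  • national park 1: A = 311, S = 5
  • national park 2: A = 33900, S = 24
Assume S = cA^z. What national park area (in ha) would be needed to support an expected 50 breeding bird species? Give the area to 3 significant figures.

304000 ha

z = ln(24/5) / ln(33900/311) = 1.5686 / 4.6914 = 0.3344
c = 5 / 311^0.3344 = 5 / 6.815 = 0.7336
A = (50/0.7336)^(1/0.3344) ⇒ ln A = ln(68.15)/0.3344 = 12.6263
A = e^12.6263 ≈ 304464 ha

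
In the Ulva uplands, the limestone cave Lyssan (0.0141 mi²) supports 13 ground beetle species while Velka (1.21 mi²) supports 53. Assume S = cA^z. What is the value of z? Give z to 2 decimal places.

0.32

Taking logs: ln S = ln c + z ln A, so z = (ln S₂ − ln S₁)/(ln A₂ − ln A₁).
z = ln(53/13) / ln(1.21/0.0141) = ln(4.077) / ln(85.82) = 1.4053 / 4.4522 = 0.3157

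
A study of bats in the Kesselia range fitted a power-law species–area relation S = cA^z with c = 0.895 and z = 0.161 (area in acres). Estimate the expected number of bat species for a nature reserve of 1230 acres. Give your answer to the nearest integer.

S = 0.895 × 1230^0.161 = 0.895 × 3.144 ≈ 2.814

3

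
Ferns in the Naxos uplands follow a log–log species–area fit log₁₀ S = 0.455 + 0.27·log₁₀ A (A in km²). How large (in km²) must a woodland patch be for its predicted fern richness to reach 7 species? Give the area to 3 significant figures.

27.8 km²

7 = 2.851 × A^0.27  ⇒  A^0.27 = 7/2.851 = 2.455
ln A = ln(2.455) / 0.27 = 0.8982 / 0.27 = 3.3268
A = e^3.3268 ≈ 27.85 km²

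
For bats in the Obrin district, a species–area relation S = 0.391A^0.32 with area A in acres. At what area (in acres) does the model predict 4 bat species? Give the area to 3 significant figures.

1430 acres

4 = 0.391 × A^0.32  ⇒  A^0.32 = 4/0.391 = 10.23
ln A = ln(10.23) / 0.32 = 2.3253 / 0.32 = 7.2667
A = e^7.2667 ≈ 1432 acres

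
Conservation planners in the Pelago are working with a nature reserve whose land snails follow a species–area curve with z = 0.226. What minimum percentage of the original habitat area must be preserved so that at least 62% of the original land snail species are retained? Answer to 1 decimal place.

Need (A_new/A_old)^0.226 = 0.62, so A_new/A_old = 0.62^(1/0.226) = 0.62^4.425
ln(A_new/A_old) = ln 0.62 / 0.226 = -0.4780 / 0.226 = -2.1152
A_new/A_old = e^-2.1152 ≈ 0.1206

12.1%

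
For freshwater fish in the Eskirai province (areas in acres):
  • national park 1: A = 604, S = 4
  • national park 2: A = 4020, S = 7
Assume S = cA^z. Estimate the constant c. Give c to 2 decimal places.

0.60

z = ln(S₂/S₁) / ln(A₂/A₁) = ln(7/4) / ln(4020/604) = 0.5596 / 1.8955 = 0.2952
c = S₁ / A₁^z = 4 / 604^0.2952 = 4 / 6.623 = 0.6039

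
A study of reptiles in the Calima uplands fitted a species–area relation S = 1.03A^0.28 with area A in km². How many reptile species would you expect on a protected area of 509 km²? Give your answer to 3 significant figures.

S = 1.03 × 509^0.28
ln S = ln 1.03 + 0.28 × ln 509 = 0.0296 + 0.28 × 6.2324 = 1.7746
S = e^1.7746 ≈ 5.898

5.90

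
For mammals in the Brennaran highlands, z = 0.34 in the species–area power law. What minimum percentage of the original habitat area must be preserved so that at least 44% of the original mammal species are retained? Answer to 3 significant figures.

8.94%

Need (A_new/A_old)^0.34 = 0.44, so A_new/A_old = 0.44^(1/0.34) = 0.44^2.941
ln(A_new/A_old) = ln 0.44 / 0.34 = -0.8210 / 0.34 = -2.4146
A_new/A_old = e^-2.4146 ≈ 0.0894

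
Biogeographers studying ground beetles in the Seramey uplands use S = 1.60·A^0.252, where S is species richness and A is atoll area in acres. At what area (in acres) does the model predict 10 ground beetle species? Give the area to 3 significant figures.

1440 acres

10 = 1.6 × A^0.252  ⇒  A^0.252 = 10/1.6 = 6.25
ln A = ln(6.25) / 0.252 = 1.8326 / 0.252 = 7.2721
A = e^7.2721 ≈ 1440 acres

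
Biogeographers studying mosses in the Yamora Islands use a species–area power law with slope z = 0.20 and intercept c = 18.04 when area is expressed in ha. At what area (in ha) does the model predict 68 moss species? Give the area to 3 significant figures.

761 ha

68 = 18.04 × A^0.2  ⇒  A^0.2 = 68/18.04 = 3.769
ln A = ln(3.769) / 0.2 = 1.3269 / 0.2 = 6.6346
A = e^6.6346 ≈ 761 ha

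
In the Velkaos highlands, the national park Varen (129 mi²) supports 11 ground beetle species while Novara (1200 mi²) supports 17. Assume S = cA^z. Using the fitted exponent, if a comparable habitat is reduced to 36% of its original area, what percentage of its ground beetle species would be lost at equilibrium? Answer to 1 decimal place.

18.1%

z = ln(17/11) / ln(1200/129) = 0.4353 / 2.2303 = 0.1952
S_new/S_old = (A_new/A_old)^z = 0.36^0.1952 = exp(0.1952 × -1.0217) = 0.8192
Fraction lost = 1 − 0.8192 = 0.1808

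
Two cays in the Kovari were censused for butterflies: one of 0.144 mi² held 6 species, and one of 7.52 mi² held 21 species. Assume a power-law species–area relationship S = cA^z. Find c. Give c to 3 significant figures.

z = ln(S₂/S₁) / ln(A₂/A₁) = ln(21/6) / ln(7.52/0.144) = 1.2528 / 3.9555 = 0.3167
c = S₁ / A₁^z = 6 / 0.144^0.3167 = 6 / 0.5413 = 11.08

11.1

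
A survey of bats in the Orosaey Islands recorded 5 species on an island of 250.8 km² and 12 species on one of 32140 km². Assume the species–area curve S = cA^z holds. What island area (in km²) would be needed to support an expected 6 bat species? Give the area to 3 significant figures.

689 km²

z = ln(12/5) / ln(32140/250.8) = 0.8755 / 4.8532 = 0.1804
c = 5 / 250.8^0.1804 = 5 / 2.709 = 1.846
A = (6/1.846)^(1/0.1804) ⇒ ln A = ln(3.251)/0.1804 = 6.5354
A = e^6.5354 ≈ 689.1 km²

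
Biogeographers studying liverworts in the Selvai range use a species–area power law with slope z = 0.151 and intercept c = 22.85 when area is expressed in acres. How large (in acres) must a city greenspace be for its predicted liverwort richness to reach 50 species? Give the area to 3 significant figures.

50 = 22.85 × A^0.151  ⇒  A^0.151 = 50/22.85 = 2.188
ln A = ln(2.188) / 0.151 = 0.7831 / 0.151 = 5.1859
A = e^5.1859 ≈ 178.7 acres

179 acres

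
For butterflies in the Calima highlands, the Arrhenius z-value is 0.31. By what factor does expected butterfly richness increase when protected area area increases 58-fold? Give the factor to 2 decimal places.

3.52

S₂/S₁ = (A₂/A₁)^z = 58^0.31
ln(S₂/S₁) = 0.31 × ln 58 = 0.31 × 4.0604 = 1.2587
S₂/S₁ = e^1.2587 ≈ 3.521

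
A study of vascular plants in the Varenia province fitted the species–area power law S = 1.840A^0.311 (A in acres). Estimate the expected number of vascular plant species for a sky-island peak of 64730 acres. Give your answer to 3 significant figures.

57.7

S = 1.84 × 64730^0.311
ln S = ln 1.84 + 0.311 × ln 64730 = 0.6098 + 0.311 × 11.0780 = 4.0550
S = e^4.0550 ≈ 57.69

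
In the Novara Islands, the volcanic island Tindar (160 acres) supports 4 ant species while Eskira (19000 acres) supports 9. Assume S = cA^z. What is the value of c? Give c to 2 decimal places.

z = ln(S₂/S₁) / ln(A₂/A₁) = ln(9/4) / ln(19000/160) = 0.8109 / 4.7770 = 0.1698
c = S₁ / A₁^z = 4 / 160^0.1698 = 4 / 2.367 = 1.69

1.69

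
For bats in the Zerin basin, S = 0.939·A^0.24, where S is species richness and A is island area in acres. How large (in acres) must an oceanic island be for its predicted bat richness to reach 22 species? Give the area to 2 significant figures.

510000 acres

22 = 0.939 × A^0.24  ⇒  A^0.24 = 22/0.939 = 23.43
ln A = ln(23.43) / 0.24 = 3.1540 / 0.24 = 13.1416
A = e^13.1416 ≈ 509708 acres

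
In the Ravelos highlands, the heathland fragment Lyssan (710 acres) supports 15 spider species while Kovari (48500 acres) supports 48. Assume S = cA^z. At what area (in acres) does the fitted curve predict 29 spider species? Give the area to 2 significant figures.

z = ln(48/15) / ln(48500/710) = 1.1632 / 4.2241 = 0.2754
c = 15 / 710^0.2754 = 15 / 6.097 = 2.46
A = (29/2.46)^(1/0.2754) ⇒ ln A = ln(11.79)/0.2754 = 8.9594
A = e^8.9594 ≈ 7780 acres

7800 acres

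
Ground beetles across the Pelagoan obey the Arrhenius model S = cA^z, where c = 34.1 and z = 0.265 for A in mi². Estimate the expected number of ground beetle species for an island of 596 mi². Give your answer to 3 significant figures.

185

S = 34.1 × 596^0.265
ln S = ln 34.1 + 0.265 × ln 596 = 3.5293 + 0.265 × 6.3902 = 5.2227
S = e^5.2227 ≈ 185.4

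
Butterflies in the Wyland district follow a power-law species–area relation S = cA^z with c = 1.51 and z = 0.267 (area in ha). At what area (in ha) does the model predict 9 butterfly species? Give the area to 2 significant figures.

800 ha

9 = 1.51 × A^0.267  ⇒  A^0.267 = 9/1.51 = 5.96
ln A = ln(5.96) / 0.267 = 1.7851 / 0.267 = 6.6858
A = e^6.6858 ≈ 801 ha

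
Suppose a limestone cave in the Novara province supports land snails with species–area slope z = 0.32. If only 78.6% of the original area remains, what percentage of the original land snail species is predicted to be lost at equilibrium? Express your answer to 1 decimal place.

7.4%

S_new/S_old = (A_new/A_old)^z = 0.786^0.32
= exp(0.32 × ln 0.786) = exp(0.32 × -0.2408) = exp(-0.0771) ≈ 0.9258
Fraction lost = 1 − 0.9258 = 0.07416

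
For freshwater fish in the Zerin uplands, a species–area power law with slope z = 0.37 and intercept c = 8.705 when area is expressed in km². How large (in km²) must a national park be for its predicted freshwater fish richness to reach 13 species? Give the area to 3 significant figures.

2.96 km²

13 = 8.705 × A^0.37  ⇒  A^0.37 = 13/8.705 = 1.493
ln A = ln(1.493) / 0.37 = 0.4011 / 0.37 = 1.0839
A = e^1.0839 ≈ 2.956 km²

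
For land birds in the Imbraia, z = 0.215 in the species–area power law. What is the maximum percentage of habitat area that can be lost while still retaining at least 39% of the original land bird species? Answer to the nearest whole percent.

99%

Need (A_new/A_old)^0.215 = 0.39, so A_new/A_old = 0.39^(1/0.215) = 0.39^4.651
ln(A_new/A_old) = ln 0.39 / 0.215 = -0.9416 / 0.215 = -4.3796
A_new/A_old = e^-4.3796 ≈ 0.01253
Fraction that can be lost = 1 − 0.01253 = 0.9875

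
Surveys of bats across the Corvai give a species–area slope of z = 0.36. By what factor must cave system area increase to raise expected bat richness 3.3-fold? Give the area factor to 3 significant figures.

(A₂/A₁)^0.36 = 3.3, so A₂/A₁ = 3.3^(1/0.36) = 3.3^2.778
ln(A₂/A₁) = ln 3.3 / 0.36 = 1.1939 / 0.36 = 3.3165
A₂/A₁ = e^3.3165 ≈ 27.56

27.6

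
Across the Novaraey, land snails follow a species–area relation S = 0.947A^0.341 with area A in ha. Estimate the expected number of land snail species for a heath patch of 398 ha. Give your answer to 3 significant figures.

7.29

S = 0.947 × 398^0.341
ln S = ln 0.947 + 0.341 × ln 398 = -0.0545 + 0.341 × 5.9865 = 1.9869
S = e^1.9869 ≈ 7.293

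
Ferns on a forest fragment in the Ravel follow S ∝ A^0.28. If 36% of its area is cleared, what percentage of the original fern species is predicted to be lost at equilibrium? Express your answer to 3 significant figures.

S_new/S_old = (A_new/A_old)^z = 0.64^0.28
= exp(0.28 × ln 0.64) = exp(0.28 × -0.4463) = exp(-0.1250) ≈ 0.8825
Fraction lost = 1 − 0.8825 = 0.1175

11.7%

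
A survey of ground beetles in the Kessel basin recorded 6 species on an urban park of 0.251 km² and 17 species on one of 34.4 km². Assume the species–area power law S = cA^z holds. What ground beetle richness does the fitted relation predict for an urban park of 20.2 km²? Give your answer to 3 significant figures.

z = ln(17/6) / ln(34.4/0.251) = 1.0415 / 4.9204 = 0.2117
c = 6 / 0.251^0.2117 = 6 / 0.7463 = 8.039
S₃ = 8.039 × 20.2^0.2117 = 8.039 × 1.889 ≈ 15.19

15.2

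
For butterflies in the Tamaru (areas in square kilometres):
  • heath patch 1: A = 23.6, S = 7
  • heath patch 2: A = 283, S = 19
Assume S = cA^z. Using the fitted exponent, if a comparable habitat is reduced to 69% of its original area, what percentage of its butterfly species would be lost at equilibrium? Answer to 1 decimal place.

z = ln(19/7) / ln(283/23.6) = 0.9985 / 2.4842 = 0.4020
S_new/S_old = (A_new/A_old)^z = 0.69^0.4020 = exp(0.4020 × -0.3711) = 0.8614
Fraction lost = 1 − 0.8614 = 0.1386

13.9%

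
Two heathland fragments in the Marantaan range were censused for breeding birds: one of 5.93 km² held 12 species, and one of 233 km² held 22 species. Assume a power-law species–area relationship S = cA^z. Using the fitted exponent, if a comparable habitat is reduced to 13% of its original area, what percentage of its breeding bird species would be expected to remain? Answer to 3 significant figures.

71.4%

z = ln(22/12) / ln(233/5.93) = 0.6061 / 3.6710 = 0.1651
S_new/S_old = (A_new/A_old)^z = 0.13^0.1651 = exp(0.1651 × -2.0402) = 0.714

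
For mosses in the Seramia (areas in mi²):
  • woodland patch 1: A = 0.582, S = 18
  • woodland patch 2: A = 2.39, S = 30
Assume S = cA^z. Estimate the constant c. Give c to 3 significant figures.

21.9

z = ln(S₂/S₁) / ln(A₂/A₁) = ln(30/18) / ln(2.39/0.582) = 0.5108 / 1.4126 = 0.3616
c = S₁ / A₁^z = 18 / 0.582^0.3616 = 18 / 0.8222 = 21.89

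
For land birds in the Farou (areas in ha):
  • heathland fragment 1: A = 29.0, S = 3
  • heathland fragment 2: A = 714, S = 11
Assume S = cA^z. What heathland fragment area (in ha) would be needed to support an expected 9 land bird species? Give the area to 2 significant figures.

440 ha

z = ln(11/3) / ln(714/29) = 1.2993 / 3.2036 = 0.4056
c = 3 / 29^0.4056 = 3 / 3.918 = 0.7656
A = (9/0.7656)^(1/0.4056) ⇒ ln A = ln(11.76)/0.4056 = 6.0761
A = e^6.0761 ≈ 435.3 ha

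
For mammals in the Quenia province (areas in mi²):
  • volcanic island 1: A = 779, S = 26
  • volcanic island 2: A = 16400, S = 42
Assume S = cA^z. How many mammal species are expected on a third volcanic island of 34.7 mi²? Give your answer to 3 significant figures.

15.9

z = ln(42/26) / ln(16400/779) = 0.4796 / 3.0470 = 0.1574
c = 26 / 779^0.1574 = 26 / 2.852 = 9.117
S₃ = 9.117 × 34.7^0.1574 = 9.117 × 1.748 ≈ 15.93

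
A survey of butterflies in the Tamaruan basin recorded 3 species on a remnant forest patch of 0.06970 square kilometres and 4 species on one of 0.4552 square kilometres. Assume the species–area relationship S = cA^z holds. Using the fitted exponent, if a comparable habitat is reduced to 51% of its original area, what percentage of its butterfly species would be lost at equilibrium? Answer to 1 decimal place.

z = ln(4/3) / ln(0.4552/0.0697) = 0.2877 / 1.8765 = 0.1533
S_new/S_old = (A_new/A_old)^z = 0.51^0.1533 = exp(0.1533 × -0.6733) = 0.9019
Fraction lost = 1 − 0.9019 = 0.09808

9.8%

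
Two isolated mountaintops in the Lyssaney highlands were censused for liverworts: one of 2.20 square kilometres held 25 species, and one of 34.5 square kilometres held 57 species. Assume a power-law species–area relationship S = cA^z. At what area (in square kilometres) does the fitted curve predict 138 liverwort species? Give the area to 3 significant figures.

661 square kilometres

z = ln(57/25) / ln(34.5/2.2) = 0.8242 / 2.7525 = 0.2994
c = 25 / 2.2^0.2994 = 25 / 1.266 = 19.74
A = (138/19.74)^(1/0.2994) ⇒ ln A = ln(6.99)/0.2994 = 6.4939
A = e^6.4939 ≈ 661.1 square kilometres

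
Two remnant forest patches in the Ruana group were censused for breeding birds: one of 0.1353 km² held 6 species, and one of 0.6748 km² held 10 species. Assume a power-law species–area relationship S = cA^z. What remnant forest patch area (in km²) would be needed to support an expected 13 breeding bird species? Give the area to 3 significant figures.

1.54 km²

z = ln(10/6) / ln(0.6748/0.1353) = 0.5108 / 1.6069 = 0.3179
c = 6 / 0.1353^0.3179 = 6 / 0.5295 = 11.33
A = (13/11.33)^(1/0.3179) ⇒ ln A = ln(1.147)/0.3179 = 0.4320
A = e^0.4320 ≈ 1.54 km²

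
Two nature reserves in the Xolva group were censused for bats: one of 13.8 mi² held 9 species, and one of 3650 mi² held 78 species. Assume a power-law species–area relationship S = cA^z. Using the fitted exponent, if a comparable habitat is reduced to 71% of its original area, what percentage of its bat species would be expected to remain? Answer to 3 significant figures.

87.6%

z = ln(78/9) / ln(3650/13.8) = 2.1595 / 5.5778 = 0.3872
S_new/S_old = (A_new/A_old)^z = 0.71^0.3872 = exp(0.3872 × -0.3425) = 0.8758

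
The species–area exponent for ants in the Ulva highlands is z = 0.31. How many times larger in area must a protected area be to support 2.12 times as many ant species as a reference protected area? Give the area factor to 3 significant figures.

(A₂/A₁)^0.31 = 2.12, so A₂/A₁ = 2.12^(1/0.31) = 2.12^3.226
ln(A₂/A₁) = ln 2.12 / 0.31 = 0.7514 / 0.31 = 2.4239
A₂/A₁ = e^2.4239 ≈ 11.29

11.3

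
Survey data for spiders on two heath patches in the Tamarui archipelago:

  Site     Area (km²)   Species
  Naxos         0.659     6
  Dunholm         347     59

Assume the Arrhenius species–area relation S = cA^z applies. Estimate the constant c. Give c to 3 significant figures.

z = ln(S₂/S₁) / ln(A₂/A₁) = ln(59/6) / ln(347/0.659) = 2.2858 / 6.2664 = 0.3648
c = S₁ / A₁^z = 6 / 0.659^0.3648 = 6 / 0.8589 = 6.986

6.99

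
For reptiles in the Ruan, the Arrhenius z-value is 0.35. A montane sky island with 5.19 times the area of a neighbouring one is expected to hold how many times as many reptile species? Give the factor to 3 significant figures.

1.78

S₂/S₁ = (A₂/A₁)^z = 5.19^0.35
ln(S₂/S₁) = 0.35 × ln 5.19 = 0.35 × 1.6467 = 0.5764
S₂/S₁ = e^0.5764 ≈ 1.78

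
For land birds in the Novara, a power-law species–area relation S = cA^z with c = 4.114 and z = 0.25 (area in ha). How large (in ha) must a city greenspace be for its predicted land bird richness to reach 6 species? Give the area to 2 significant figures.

6 = 4.114 × A^0.25  ⇒  A^0.25 = 6/4.114 = 1.458
ln A = ln(1.458) / 0.25 = 0.3774 / 0.25 = 1.5095
A = e^1.5095 ≈ 4.524 ha

4.5 ha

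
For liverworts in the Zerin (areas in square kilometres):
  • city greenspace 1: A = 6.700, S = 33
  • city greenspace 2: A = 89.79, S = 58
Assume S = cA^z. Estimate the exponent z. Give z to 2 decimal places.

0.22

Taking logs: ln S = ln c + z ln A, so z = (ln S₂ − ln S₁)/(ln A₂ − ln A₁).
z = ln(58/33) / ln(89.79/6.7) = ln(1.758) / ln(13.4) = 0.5639 / 2.5954 = 0.2173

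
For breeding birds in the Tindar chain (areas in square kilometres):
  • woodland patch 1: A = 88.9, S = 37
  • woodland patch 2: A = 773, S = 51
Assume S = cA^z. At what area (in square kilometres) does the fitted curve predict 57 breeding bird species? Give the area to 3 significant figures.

z = ln(51/37) / ln(773/88.9) = 0.3209 / 2.1628 = 0.1484
c = 37 / 88.9^0.1484 = 37 / 1.946 = 19.01
A = (57/19.01)^(1/0.1484) ⇒ ln A = ln(2.998)/0.1484 = 7.3999
A = e^7.3999 ≈ 1636 square kilometres

1640 square kilometres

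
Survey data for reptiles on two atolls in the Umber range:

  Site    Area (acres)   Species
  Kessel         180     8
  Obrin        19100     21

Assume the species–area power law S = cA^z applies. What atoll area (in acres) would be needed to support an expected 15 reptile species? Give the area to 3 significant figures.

3760 acres

z = ln(21/8) / ln(19100/180) = 0.9651 / 4.6645 = 0.2069
c = 8 / 180^0.2069 = 8 / 2.928 = 2.732
A = (15/2.732)^(1/0.2069) ⇒ ln A = ln(5.491)/0.2069 = 8.2312
A = e^8.2312 ≈ 3756 acres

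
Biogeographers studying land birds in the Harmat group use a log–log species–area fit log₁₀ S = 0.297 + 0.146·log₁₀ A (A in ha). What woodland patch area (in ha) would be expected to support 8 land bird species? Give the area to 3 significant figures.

8 = 1.982 × A^0.146  ⇒  A^0.146 = 8/1.982 = 4.037
ln A = ln(4.037) / 0.146 = 1.3956 / 0.146 = 9.5587
A = e^9.5587 ≈ 14168 ha

14200 ha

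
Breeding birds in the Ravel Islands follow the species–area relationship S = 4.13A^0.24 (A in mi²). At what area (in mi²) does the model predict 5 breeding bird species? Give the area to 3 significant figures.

2.22 mi²

5 = 4.13 × A^0.24  ⇒  A^0.24 = 5/4.13 = 1.211
ln A = ln(1.211) / 0.24 = 0.1912 / 0.24 = 0.7965
A = e^0.7965 ≈ 2.218 mi²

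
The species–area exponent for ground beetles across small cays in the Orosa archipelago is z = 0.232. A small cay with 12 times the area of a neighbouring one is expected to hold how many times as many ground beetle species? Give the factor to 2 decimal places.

1.78

S₂/S₁ = (A₂/A₁)^z = 12^0.232
ln(S₂/S₁) = 0.232 × ln 12 = 0.232 × 2.4849 = 0.5765
S₂/S₁ = e^0.5765 ≈ 1.78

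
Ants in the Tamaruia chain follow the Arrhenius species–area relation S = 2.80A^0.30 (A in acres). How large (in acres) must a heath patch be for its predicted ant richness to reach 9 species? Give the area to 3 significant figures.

9 = 2.8 × A^0.3  ⇒  A^0.3 = 9/2.8 = 3.214
ln A = ln(3.214) / 0.3 = 1.1676 / 0.3 = 3.8920
A = e^3.8920 ≈ 49.01 acres

49.0 acres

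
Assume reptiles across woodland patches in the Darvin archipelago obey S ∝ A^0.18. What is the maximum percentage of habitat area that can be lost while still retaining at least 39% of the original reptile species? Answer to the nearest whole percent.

99%

Need (A_new/A_old)^0.18 = 0.39, so A_new/A_old = 0.39^(1/0.18) = 0.39^5.556
ln(A_new/A_old) = ln 0.39 / 0.18 = -0.9416 / 0.18 = -5.2312
A_new/A_old = e^-5.2312 ≈ 0.005347
Fraction that can be lost = 1 − 0.005347 = 0.9947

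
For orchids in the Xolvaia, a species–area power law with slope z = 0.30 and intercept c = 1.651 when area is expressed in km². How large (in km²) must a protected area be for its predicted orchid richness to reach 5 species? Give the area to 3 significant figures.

40.2 km²

5 = 1.651 × A^0.3  ⇒  A^0.3 = 5/1.651 = 3.028
ln A = ln(3.028) / 0.3 = 1.1081 / 0.3 = 3.6935
A = e^3.6935 ≈ 40.19 km²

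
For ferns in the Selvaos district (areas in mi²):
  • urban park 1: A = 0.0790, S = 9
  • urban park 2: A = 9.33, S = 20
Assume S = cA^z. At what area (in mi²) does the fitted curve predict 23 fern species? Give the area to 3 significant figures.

z = ln(20/9) / ln(9.33/0.079) = 0.7985 / 4.7715 = 0.1673
c = 9 / 0.079^0.1673 = 9 / 0.6539 = 13.76
A = (23/13.76)^(1/0.1673) ⇒ ln A = ln(1.671)/0.1673 = 3.0684
A = e^3.0684 ≈ 21.51 mi²

21.5 mi²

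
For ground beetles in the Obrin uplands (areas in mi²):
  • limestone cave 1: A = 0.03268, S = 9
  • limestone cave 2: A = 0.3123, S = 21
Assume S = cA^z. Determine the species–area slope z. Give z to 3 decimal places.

0.375

Taking logs: ln S = ln c + z ln A, so z = (ln S₂ − ln S₁)/(ln A₂ − ln A₁).
z = ln(21/9) / ln(0.3123/0.03268) = ln(2.333) / ln(9.556) = 0.8473 / 2.2572 = 0.3754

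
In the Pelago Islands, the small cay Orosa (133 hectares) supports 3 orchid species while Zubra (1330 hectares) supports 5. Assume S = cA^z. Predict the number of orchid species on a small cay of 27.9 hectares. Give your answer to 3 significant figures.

2.12

z = ln(5/3) / ln(1330/133) = 0.5108 / 2.3026 = 0.2218
c = 3 / 133^0.2218 = 3 / 2.959 = 1.014
S₃ = 1.014 × 27.9^0.2218 = 1.014 × 2.093 ≈ 2.122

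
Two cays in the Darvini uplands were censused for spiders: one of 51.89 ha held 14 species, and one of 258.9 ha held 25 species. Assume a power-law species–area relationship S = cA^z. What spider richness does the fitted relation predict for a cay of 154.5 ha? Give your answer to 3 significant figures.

z = ln(25/14) / ln(258.9/51.89) = 0.5798 / 1.6073 = 0.3607
c = 14 / 51.89^0.3607 = 14 / 4.156 = 3.368
S₃ = 3.368 × 154.5^0.3607 = 3.368 × 6.161 ≈ 20.75

20.8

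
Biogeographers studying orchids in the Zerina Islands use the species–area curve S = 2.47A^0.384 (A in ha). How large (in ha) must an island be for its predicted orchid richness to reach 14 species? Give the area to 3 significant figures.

91.6 ha

14 = 2.47 × A^0.384  ⇒  A^0.384 = 14/2.47 = 5.668
ln A = ln(5.668) / 0.384 = 1.7348 / 0.384 = 4.5178
A = e^4.5178 ≈ 91.63 ha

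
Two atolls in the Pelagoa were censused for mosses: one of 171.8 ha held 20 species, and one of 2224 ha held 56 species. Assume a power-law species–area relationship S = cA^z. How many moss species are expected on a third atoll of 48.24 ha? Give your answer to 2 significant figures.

12

z = ln(56/20) / ln(2224/171.8) = 1.0296 / 2.5607 = 0.4021
c = 20 / 171.8^0.4021 = 20 / 7.919 = 2.526
S₃ = 2.526 × 48.24^0.4021 = 2.526 × 4.752 ≈ 12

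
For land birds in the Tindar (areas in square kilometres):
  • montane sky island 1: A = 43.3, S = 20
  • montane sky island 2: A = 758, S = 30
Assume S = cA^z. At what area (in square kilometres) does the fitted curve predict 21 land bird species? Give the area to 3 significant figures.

z = ln(30/20) / ln(758/43.3) = 0.4055 / 2.8625 = 0.1416
c = 20 / 43.3^0.1416 = 20 / 1.705 = 11.73
A = (21/11.73)^(1/0.1416) ⇒ ln A = ln(1.791)/0.1416 = 4.1126
A = e^4.1126 ≈ 61.11 square kilometres

61.1 square kilometres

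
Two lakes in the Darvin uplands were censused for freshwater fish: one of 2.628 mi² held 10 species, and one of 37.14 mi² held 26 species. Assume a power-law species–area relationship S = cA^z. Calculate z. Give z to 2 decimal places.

0.36

Taking logs: ln S = ln c + z ln A, so z = (ln S₂ − ln S₁)/(ln A₂ − ln A₁).
z = ln(26/10) / ln(37.14/2.628) = ln(2.6) / ln(14.13) = 0.9555 / 2.6485 = 0.3608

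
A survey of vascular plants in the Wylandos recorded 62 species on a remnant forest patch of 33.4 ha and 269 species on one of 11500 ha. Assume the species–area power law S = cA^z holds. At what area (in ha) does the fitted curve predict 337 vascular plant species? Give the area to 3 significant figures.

z = ln(269/62) / ln(11500/33.4) = 1.4676 / 5.8415 = 0.2512
c = 62 / 33.4^0.2512 = 62 / 2.414 = 25.68
A = (337/25.68)^(1/0.2512) ⇒ ln A = ln(13.12)/0.2512 = 10.2472
A = e^10.2472 ≈ 28203 ha

28200 ha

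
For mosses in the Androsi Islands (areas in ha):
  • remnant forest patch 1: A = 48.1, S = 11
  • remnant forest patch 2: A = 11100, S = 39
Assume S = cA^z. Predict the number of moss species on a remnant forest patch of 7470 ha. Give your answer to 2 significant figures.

z = ln(39/11) / ln(11100/48.1) = 1.2657 / 5.4414 = 0.2326
c = 11 / 48.1^0.2326 = 11 / 2.462 = 4.468
S₃ = 4.468 × 7470^0.2326 = 4.468 × 7.96 ≈ 35.57

36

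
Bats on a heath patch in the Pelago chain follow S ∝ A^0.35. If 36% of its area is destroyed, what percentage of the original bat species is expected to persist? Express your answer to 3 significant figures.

S_new/S_old = (A_new/A_old)^z = 0.64^0.35
= exp(0.35 × ln 0.64) = exp(0.35 × -0.4463) = exp(-0.1562) ≈ 0.8554

85.5%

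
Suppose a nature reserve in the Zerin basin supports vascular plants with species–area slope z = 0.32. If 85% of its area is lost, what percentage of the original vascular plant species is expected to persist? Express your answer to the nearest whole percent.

S_new/S_old = (A_new/A_old)^z = 0.15^0.32
= exp(0.32 × ln 0.15) = exp(0.32 × -1.8971) = exp(-0.6071) ≈ 0.5449

54%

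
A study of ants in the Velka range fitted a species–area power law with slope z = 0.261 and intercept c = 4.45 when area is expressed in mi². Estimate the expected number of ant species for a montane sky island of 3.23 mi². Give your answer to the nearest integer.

S = 4.45 × 3.23^0.261 = 4.45 × 1.358 ≈ 6.043

6 species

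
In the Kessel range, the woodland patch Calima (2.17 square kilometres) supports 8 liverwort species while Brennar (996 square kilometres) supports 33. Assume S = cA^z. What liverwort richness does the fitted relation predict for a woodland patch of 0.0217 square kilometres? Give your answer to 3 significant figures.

z = ln(33/8) / ln(996/2.17) = 1.4171 / 6.1290 = 0.2312
c = 8 / 2.17^0.2312 = 8 / 1.196 = 6.688
S₃ = 6.688 × 0.0217^0.2312 = 6.688 × 0.4125 ≈ 2.759

2.76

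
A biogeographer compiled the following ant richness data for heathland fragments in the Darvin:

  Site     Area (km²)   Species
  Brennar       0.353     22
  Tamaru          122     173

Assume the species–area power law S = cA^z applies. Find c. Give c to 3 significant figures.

31.8

z = ln(S₂/S₁) / ln(A₂/A₁) = ln(173/22) / ln(122/0.353) = 2.0622 / 5.8453 = 0.3528
c = S₁ / A₁^z = 22 / 0.353^0.3528 = 22 / 0.6926 = 31.77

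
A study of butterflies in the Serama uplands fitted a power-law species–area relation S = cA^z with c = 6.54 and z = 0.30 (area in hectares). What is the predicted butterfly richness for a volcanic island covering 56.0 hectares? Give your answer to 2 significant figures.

S = 6.54 × 56^0.3 = 6.54 × 3.345 ≈ 21.88

22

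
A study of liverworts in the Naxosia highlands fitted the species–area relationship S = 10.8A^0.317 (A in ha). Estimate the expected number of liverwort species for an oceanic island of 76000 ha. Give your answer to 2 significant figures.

S = 10.8 × 76000^0.317
ln S = ln 10.8 + 0.317 × ln 76000 = 2.3795 + 0.317 × 11.2385 = 5.9421
S = e^5.9421 ≈ 380.8

380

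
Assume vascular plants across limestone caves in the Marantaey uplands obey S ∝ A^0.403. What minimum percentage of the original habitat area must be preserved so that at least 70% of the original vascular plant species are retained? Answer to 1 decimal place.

41.3%

Need (A_new/A_old)^0.403 = 0.7, so A_new/A_old = 0.7^(1/0.403) = 0.7^2.481
ln(A_new/A_old) = ln 0.7 / 0.403 = -0.3567 / 0.403 = -0.8850
A_new/A_old = e^-0.8850 ≈ 0.4127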